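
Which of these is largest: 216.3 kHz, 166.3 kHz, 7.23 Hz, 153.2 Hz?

216.3 kHz = 216300 Hz
166.3 kHz = 166300 Hz
7.23 Hz = 7.23 Hz
153.2 Hz = 153.2 Hz

216.3 kHz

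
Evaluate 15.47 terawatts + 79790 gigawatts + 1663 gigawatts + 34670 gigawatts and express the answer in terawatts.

In terawatts:
  15.47 terawatts → 15.47
  79790 gigawatts = 79790e-3 terawatts = 79.79
  1663 gigawatts = 1663e-3 terawatts = 1.663
  34670 gigawatts = 34670e-3 terawatts = 34.67
Sum: 15.47 + 79.79 + 1.663 + 34.67 = 131.593

131.593 terawatts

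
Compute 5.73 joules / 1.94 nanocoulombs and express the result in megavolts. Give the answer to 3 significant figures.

(5.73) / (1.94e-9) = 2.9536e9 V

2950 megavolts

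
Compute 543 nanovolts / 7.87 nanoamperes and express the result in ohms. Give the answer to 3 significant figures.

(543e-9) / (7.87e-9) = 68.996 Ω

69.0 ohms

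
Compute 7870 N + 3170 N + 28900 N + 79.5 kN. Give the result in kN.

In kN:
  7870 N = 7870e-3 kN = 7.87
  3170 N = 3170e-3 kN = 3.17
  28900 N = 28900e-3 kN = 28.9
  79.5 kN → 79.5
Sum: 7.87 + 3.17 + 28.9 + 79.5 = 119.44

119.44 kN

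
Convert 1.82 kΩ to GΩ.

kilo = 10³, giga = 10⁹; factor is 10⁻⁶.
1.82 × 10⁻⁶ = 0.00000182

0.00000182 GΩ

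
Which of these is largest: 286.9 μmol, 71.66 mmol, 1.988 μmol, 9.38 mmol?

71.66 mmol

286.9 μmol = 0.0002869 mol
71.66 mmol = 0.07166 mol
1.988 μmol = 0.000001988 mol
9.38 mmol = 0.00938 mol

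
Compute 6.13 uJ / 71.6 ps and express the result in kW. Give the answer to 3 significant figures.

(6.13e-6) / (71.6e-12) = 0.085615e6 W

85.6 kW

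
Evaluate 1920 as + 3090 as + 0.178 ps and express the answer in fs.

183.01 fs

In fs:
  1920 as = 1920 × 10^-3 fs = 1.92
  3090 as = 3090 × 10^-3 fs = 3.09
  0.178 ps = 0.178 × 10^3 fs = 178
Sum: 1.92 + 3.09 + 178 = 183.01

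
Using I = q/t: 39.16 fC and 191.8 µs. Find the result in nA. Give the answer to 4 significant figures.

0.2042 nA

(39.16 × 10⁻¹⁵) / (191.8 × 10⁻⁶) = 0.204171 × 10⁻⁹ A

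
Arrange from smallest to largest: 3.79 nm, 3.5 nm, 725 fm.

3.79 nm = 0.00000000379 m
3.5 nm = 0.0000000035 m
725 fm = 0.000000000000725 m

725 fm < 3.5 nm < 3.79 nm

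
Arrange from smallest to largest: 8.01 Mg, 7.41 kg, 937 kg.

8.01 Mg = 8010000 g
7.41 kg = 7410 g
937 kg = 937000 g

7.41 kg < 937 kg < 8.01 Mg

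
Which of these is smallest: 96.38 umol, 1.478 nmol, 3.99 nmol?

96.38 umol = 0.00009638 mol
1.478 nmol = 0.000000001478 mol
3.99 nmol = 0.00000000399 mol

1.478 nmol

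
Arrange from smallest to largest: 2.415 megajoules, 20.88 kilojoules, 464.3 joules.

2.415 megajoules = 2415000 joules
20.88 kilojoules = 20880 joules
464.3 joules = 464.3 joules

464.3 joules < 20.88 kilojoules < 2.415 megajoules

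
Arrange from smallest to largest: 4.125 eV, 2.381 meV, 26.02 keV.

4.125 eV = 4.125 eV
2.381 meV = 0.002381 eV
26.02 keV = 26020 eV

2.381 meV < 4.125 eV < 26.02 keV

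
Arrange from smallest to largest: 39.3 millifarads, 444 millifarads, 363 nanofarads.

363 nanofarads < 39.3 millifarads < 444 millifarads

39.3 millifarads = 0.0393 farads
444 millifarads = 0.444 farads
363 nanofarads = 0.000000363 farads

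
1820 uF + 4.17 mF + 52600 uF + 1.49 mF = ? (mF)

In mF:
  1820 uF = 1820e-3 mF = 1.82
  4.17 mF → 4.17
  52600 uF = 52600e-3 mF = 52.6
  1.49 mF → 1.49
Sum: 1.82 + 4.17 + 52.6 + 1.49 = 60.08

60.08 mF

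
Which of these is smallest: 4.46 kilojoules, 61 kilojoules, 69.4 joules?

4.46 kilojoules = 4460 joules
61 kilojoules = 61000 joules
69.4 joules = 69.4 joules

69.4 joules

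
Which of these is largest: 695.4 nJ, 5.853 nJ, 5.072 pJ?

695.4 nJ = 0.0000006954 J
5.853 nJ = 0.000000005853 J
5.072 pJ = 0.000000000005072 J

695.4 nJ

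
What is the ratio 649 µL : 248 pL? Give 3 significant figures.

(649 × 10^-6) / (248 × 10^-12) = 2.617 × 10^6

2620000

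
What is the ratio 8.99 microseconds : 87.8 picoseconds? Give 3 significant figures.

102000

(8.99e-6) / (87.8e-12) = 0.1024e6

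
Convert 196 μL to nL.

196000 nL

micro = 1e-6, nano = 1e-9; factor is 1e3.
196 × 1e3 = 196000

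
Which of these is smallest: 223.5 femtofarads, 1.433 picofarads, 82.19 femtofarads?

223.5 femtofarads = 0.0000000000002235 farads
1.433 picofarads = 0.000000000001433 farads
82.19 femtofarads = 0.00000000000008219 farads

82.19 femtofarads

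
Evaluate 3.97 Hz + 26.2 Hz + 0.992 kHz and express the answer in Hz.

In Hz:
  3.97 Hz → 3.97
  26.2 Hz → 26.2
  0.992 kHz = 0.992 × 10^3 Hz = 992
Sum: 3.97 + 26.2 + 992 = 1022.17

1022.17 Hz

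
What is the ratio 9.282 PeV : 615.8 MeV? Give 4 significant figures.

15070000

(9.282 × 10¹⁵) / (615.8 × 10⁶) = 0.015073 × 10⁹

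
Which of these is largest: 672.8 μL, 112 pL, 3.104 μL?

672.8 μL = 0.0006728 L
112 pL = 0.000000000112 L
3.104 μL = 0.000003104 L

672.8 μL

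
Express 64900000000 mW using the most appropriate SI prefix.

= 64.9 × 10⁶ W; 10⁶ is mega.

64.9 MW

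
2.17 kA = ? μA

kilo = 10^3, micro = 10^-6; factor is 10^9.
2.17 × 10^9 = 2170000000

2170000000 μA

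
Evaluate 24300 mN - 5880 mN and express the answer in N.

In N:
  24300 mN = 24300 × 10^-3 N = 24.3
  5880 mN = 5880 × 10^-3 N = 5.88
Difference: 24.3 - 5.88 = 18.42

18.42 N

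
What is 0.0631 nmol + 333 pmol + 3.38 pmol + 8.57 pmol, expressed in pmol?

408.05 pmol

In pmol:
  0.0631 nmol = 0.0631 × 10^3 pmol = 63.1
  333 pmol → 333
  3.38 pmol → 3.38
  8.57 pmol → 8.57
Sum: 63.1 + 333 + 3.38 + 8.57 = 408.05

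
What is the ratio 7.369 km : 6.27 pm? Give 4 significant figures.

(7.369 × 10^3) / (6.27 × 10^-12) = 1.1753 × 10^15

1175000000000000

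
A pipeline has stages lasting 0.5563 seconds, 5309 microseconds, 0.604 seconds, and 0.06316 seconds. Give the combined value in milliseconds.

1228.769 milliseconds

In milliseconds:
  0.5563 seconds = 0.5563e3 milliseconds = 556.3
  5309 microseconds = 5309e-3 milliseconds = 5.309
  0.604 seconds = 0.604e3 milliseconds = 604
  0.06316 seconds = 0.06316e3 milliseconds = 63.16
Sum: 556.3 + 5.309 + 604 + 63.16 = 1228.769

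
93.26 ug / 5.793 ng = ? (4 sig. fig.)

16100

(93.26e-6) / (5.793e-9) = 16.099e3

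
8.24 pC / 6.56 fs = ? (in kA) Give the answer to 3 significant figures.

1.26 kA

(8.24 × 10^-12) / (6.56 × 10^-15) = 1.2561 × 10^3 A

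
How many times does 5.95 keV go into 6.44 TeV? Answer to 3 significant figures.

(6.44 × 10^12) / (5.95 × 10^3) = 1.082 × 10^9

1080000000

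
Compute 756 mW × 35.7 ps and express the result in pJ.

26.9892 pJ

756e-3 × 35.7e-12 = 26989.2e-15 J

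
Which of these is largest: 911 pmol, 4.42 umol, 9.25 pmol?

911 pmol = 0.000000000911 mol
4.42 umol = 0.00000442 mol
9.25 pmol = 0.00000000000925 mol

4.42 umol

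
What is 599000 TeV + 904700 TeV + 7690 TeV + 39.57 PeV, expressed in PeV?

1550.96 PeV

In PeV:
  599000 TeV = 599000 × 10^-3 PeV = 599
  904700 TeV = 904700 × 10^-3 PeV = 904.7
  7690 TeV = 7690 × 10^-3 PeV = 7.69
  39.57 PeV → 39.57
Sum: 599 + 904.7 + 7.69 + 39.57 = 1550.96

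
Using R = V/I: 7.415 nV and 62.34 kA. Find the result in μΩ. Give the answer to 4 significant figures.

0.0000001189 μΩ

(7.415 × 10^-9) / (62.34 × 10^3) = 0.118944 × 10^-12 Ω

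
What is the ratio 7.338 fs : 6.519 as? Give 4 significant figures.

(7.338 × 10^-15) / (6.519 × 10^-18) = 1.1256 × 10^3

1126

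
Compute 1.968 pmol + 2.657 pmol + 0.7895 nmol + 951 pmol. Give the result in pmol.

In pmol:
  1.968 pmol → 1.968
  2.657 pmol → 2.657
  0.7895 nmol = 0.7895e3 pmol = 789.5
  951 pmol → 951
Sum: 1.968 + 2.657 + 789.5 + 951 = 1745.125

1745.125 pmol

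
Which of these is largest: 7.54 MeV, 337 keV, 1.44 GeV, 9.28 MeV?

1.44 GeV

7.54 MeV = 7540000 eV
337 keV = 337000 eV
1.44 GeV = 1440000000 eV
9.28 MeV = 9280000 eV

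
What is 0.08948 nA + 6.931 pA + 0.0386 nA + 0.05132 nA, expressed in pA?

In pA:
  0.08948 nA = 0.08948e3 pA = 89.48
  6.931 pA → 6.931
  0.0386 nA = 0.0386e3 pA = 38.6
  0.05132 nA = 0.05132e3 pA = 51.32
Sum: 89.48 + 6.931 + 38.6 + 51.32 = 186.331

186.331 pA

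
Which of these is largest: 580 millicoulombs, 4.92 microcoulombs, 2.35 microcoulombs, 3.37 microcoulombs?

580 millicoulombs = 0.58 coulombs
4.92 microcoulombs = 0.00000492 coulombs
2.35 microcoulombs = 0.00000235 coulombs
3.37 microcoulombs = 0.00000337 coulombs

580 millicoulombs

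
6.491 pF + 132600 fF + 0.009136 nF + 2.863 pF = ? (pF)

In pF:
  6.491 pF → 6.491
  132600 fF = 132600e-3 pF = 132.6
  0.009136 nF = 0.009136e3 pF = 9.136
  2.863 pF → 2.863
Sum: 6.491 + 132.6 + 9.136 + 2.863 = 151.09

151.09 pF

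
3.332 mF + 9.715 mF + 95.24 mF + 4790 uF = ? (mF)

In mF:
  3.332 mF → 3.332
  9.715 mF → 9.715
  95.24 mF → 95.24
  4790 uF = 4790 × 10^-3 mF = 4.79
Sum: 3.332 + 9.715 + 95.24 + 4.79 = 113.077

113.077 mF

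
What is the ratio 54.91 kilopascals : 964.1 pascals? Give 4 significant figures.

(54.91 × 10^3) / (964.1) = 0.056955 × 10^3

56.95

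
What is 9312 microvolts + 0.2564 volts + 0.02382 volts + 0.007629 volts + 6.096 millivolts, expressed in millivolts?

303.257 millivolts

In millivolts:
  9312 microvolts = 9312 × 10^-3 millivolts = 9.312
  0.2564 volts = 0.2564 × 10^3 millivolts = 256.4
  0.02382 volts = 0.02382 × 10^3 millivolts = 23.82
  0.007629 volts = 0.007629 × 10^3 millivolts = 7.629
  6.096 millivolts → 6.096
Sum: 9.312 + 256.4 + 23.82 + 7.629 + 6.096 = 303.257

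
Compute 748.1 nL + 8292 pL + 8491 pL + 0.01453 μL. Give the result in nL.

779.413 nL

In nL:
  748.1 nL → 748.1
  8292 pL = 8292 × 10⁻³ nL = 8.292
  8491 pL = 8491 × 10⁻³ nL = 8.491
  0.01453 μL = 0.01453 × 10³ nL = 14.53
Sum: 748.1 + 8.292 + 8.491 + 14.53 = 779.413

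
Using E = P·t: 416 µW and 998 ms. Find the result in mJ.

416 × 10^-6 × 998 × 10^-3 = 415168 × 10^-9 J

0.415168 mJ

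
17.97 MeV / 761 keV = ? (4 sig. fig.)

(17.97 × 10^6) / (761 × 10^3) = 0.023614 × 10^3

23.61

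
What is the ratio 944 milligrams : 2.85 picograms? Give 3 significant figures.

331000000000

(944e-3) / (2.85e-12) = 331.2e9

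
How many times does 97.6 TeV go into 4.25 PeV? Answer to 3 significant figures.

(4.25 × 10¹⁵) / (97.6 × 10¹²) = 0.04355 × 10³

43.5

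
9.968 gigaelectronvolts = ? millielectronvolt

9968000000000 millielectronvolts

giga = 1e9, milli = 1e-3; factor is 1e12.
9.968 × 1e12 = 9968000000000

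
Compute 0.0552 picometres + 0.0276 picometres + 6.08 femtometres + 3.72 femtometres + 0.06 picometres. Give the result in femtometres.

In femtometres:
  0.0552 picometres = 0.0552 × 10^3 femtometres = 55.2
  0.0276 picometres = 0.0276 × 10^3 femtometres = 27.6
  6.08 femtometres → 6.08
  3.72 femtometres → 3.72
  0.06 picometres = 0.06 × 10^3 femtometres = 60
Sum: 55.2 + 27.6 + 6.08 + 3.72 + 60 = 152.6

152.6 femtometres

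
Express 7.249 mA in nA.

7249000 nA

milli = 10⁻³, nano = 10⁻⁹; factor is 10⁶.
7.249 × 10⁶ = 7249000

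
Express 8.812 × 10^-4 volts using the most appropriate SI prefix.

881.2 microvolts

= 881.2 × 10^-6 volts; 10^-6 is micro.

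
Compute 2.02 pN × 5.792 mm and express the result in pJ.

2.02 × 10^-12 × 5.792 × 10^-3 = 11.69984 × 10^-15 J

0.01169984 pJ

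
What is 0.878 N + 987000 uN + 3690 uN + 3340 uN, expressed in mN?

In mN:
  0.878 N = 0.878 × 10^3 mN = 878
  987000 uN = 987000 × 10^-3 mN = 987
  3690 uN = 3690 × 10^-3 mN = 3.69
  3340 uN = 3340 × 10^-3 mN = 3.34
Sum: 878 + 987 + 3.69 + 3.34 = 1872.03

1872.03 mN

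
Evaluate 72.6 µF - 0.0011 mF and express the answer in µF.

71.5 µF

In µF:
  72.6 µF → 72.6
  0.0011 mF = 0.0011 × 10^3 µF = 1.1
Difference: 72.6 - 1.1 = 71.5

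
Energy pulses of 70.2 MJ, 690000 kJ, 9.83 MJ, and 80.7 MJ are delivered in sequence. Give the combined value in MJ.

850.73 MJ

In MJ:
  70.2 MJ → 70.2
  690000 kJ = 690000 × 10⁻³ MJ = 690
  9.83 MJ → 9.83
  80.7 MJ → 80.7
Sum: 70.2 + 690 + 9.83 + 80.7 = 850.73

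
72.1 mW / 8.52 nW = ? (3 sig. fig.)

(72.1e-3) / (8.52e-9) = 8.462e6

8460000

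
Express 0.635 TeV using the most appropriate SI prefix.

= 635 × 10^9 eV; 10^9 is giga.

635 GeV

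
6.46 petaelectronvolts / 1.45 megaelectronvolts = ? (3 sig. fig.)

(6.46e15) / (1.45e6) = 4.455e9

4460000000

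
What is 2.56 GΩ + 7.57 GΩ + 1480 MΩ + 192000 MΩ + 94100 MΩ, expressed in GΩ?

In GΩ:
  2.56 GΩ → 2.56
  7.57 GΩ → 7.57
  1480 MΩ = 1480e-3 GΩ = 1.48
  192000 MΩ = 192000e-3 GΩ = 192
  94100 MΩ = 94100e-3 GΩ = 94.1
Sum: 2.56 + 7.57 + 1.48 + 192 + 94.1 = 297.71

297.71 GΩ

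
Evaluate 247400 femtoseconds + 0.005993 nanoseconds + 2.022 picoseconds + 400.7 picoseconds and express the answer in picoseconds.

656.115 picoseconds

In picoseconds:
  247400 femtoseconds = 247400e-3 picoseconds = 247.4
  0.005993 nanoseconds = 0.005993e3 picoseconds = 5.993
  2.022 picoseconds → 2.022
  400.7 picoseconds → 400.7
Sum: 247.4 + 5.993 + 2.022 + 400.7 = 656.115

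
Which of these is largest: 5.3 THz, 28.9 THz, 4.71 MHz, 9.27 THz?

28.9 THz

5.3 THz = 5300000000000 Hz
28.9 THz = 28900000000000 Hz
4.71 MHz = 4710000 Hz
9.27 THz = 9270000000000 Hz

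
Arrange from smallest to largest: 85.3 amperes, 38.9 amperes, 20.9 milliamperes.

20.9 milliamperes < 38.9 amperes < 85.3 amperes

85.3 amperes = 85.3 amperes
38.9 amperes = 38.9 amperes
20.9 milliamperes = 0.0209 amperes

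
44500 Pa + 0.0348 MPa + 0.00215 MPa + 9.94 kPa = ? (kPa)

In kPa:
  44500 Pa = 44500 × 10⁻³ kPa = 44.5
  0.0348 MPa = 0.0348 × 10³ kPa = 34.8
  0.00215 MPa = 0.00215 × 10³ kPa = 2.15
  9.94 kPa → 9.94
Sum: 44.5 + 34.8 + 2.15 + 9.94 = 91.39

91.39 kPa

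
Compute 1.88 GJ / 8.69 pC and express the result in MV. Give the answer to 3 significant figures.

(1.88 × 10⁹) / (8.69 × 10⁻¹²) = 0.21634 × 10²¹ V

216000000000000 MV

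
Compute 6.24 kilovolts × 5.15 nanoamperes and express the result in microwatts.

32.136 microwatts

6.24 × 10³ × 5.15 × 10⁻⁹ = 32.136 × 10⁻⁶ W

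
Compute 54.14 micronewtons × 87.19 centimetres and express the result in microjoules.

47.204666 microjoules

54.14e-6 × 87.19e-2 = 4720.4666e-8 J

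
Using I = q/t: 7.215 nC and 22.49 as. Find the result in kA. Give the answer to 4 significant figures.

320800 kA

(7.215 × 10^-9) / (22.49 × 10^-18) = 0.320809 × 10^9 A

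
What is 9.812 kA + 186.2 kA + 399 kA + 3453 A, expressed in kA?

598.465 kA

In kA:
  9.812 kA → 9.812
  186.2 kA → 186.2
  399 kA → 399
  3453 A = 3453 × 10^-3 kA = 3.453
Sum: 9.812 + 186.2 + 399 + 3.453 = 598.465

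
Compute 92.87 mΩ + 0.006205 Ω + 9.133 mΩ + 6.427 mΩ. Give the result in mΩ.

In mΩ:
  92.87 mΩ → 92.87
  0.006205 Ω = 0.006205 × 10^3 mΩ = 6.205
  9.133 mΩ → 9.133
  6.427 mΩ → 6.427
Sum: 92.87 + 6.205 + 9.133 + 6.427 = 114.635

114.635 mΩ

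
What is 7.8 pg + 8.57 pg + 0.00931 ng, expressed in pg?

25.68 pg

In pg:
  7.8 pg → 7.8
  8.57 pg → 8.57
  0.00931 ng = 0.00931 × 10^3 pg = 9.31
Sum: 7.8 + 8.57 + 9.31 = 25.68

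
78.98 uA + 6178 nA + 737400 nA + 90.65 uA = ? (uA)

913.208 uA

In uA:
  78.98 uA → 78.98
  6178 nA = 6178 × 10⁻³ uA = 6.178
  737400 nA = 737400 × 10⁻³ uA = 737.4
  90.65 uA → 90.65
Sum: 78.98 + 6.178 + 737.4 + 90.65 = 913.208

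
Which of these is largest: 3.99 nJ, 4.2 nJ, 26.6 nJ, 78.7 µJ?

3.99 nJ = 0.00000000399 J
4.2 nJ = 0.0000000042 J
26.6 nJ = 0.0000000266 J
78.7 µJ = 0.0000787 J

78.7 µJ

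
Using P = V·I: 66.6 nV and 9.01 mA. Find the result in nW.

66.6e-9 × 9.01e-3 = 600.066e-12 W

0.600066 nW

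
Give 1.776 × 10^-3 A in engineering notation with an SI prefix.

= 1.776 × 10^-3 A; 10^-3 is milli.

1.776 mA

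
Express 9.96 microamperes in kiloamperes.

0.00000000996 kiloamperes

micro = 1e-6, kilo = 1e3; factor is 1e-9.
9.96 × 1e-9 = 0.00000000996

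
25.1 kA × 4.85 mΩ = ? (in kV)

0.121735 kV

25.1 × 10³ × 4.85 × 10⁻³ = 121.735 V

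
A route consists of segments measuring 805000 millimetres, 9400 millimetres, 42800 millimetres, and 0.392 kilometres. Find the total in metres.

1249.2 metres

In metres:
  805000 millimetres = 805000 × 10⁻³ metres = 805
  9400 millimetres = 9400 × 10⁻³ metres = 9.4
  42800 millimetres = 42800 × 10⁻³ metres = 42.8
  0.392 kilometres = 0.392 × 10³ metres = 392
Sum: 805 + 9.4 + 42.8 + 392 = 1249.2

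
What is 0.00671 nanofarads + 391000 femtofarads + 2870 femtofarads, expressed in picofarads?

In picofarads:
  0.00671 nanofarads = 0.00671e3 picofarads = 6.71
  391000 femtofarads = 391000e-3 picofarads = 391
  2870 femtofarads = 2870e-3 picofarads = 2.87
Sum: 6.71 + 391 + 2.87 = 400.58

400.58 picofarads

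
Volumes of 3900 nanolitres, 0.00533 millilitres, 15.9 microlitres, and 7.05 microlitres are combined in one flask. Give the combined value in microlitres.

In microlitres:
  3900 nanolitres = 3900 × 10^-3 microlitres = 3.9
  0.00533 millilitres = 0.00533 × 10^3 microlitres = 5.33
  15.9 microlitres → 15.9
  7.05 microlitres → 7.05
Sum: 3.9 + 5.33 + 15.9 + 7.05 = 32.18

32.18 microlitres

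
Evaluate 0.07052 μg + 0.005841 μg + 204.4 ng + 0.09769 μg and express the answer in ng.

In ng:
  0.07052 μg = 0.07052e3 ng = 70.52
  0.005841 μg = 0.005841e3 ng = 5.841
  204.4 ng → 204.4
  0.09769 μg = 0.09769e3 ng = 97.69
Sum: 70.52 + 5.841 + 204.4 + 97.69 = 378.451

378.451 ng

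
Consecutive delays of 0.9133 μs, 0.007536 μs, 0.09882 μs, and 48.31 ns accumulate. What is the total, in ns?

In ns:
  0.9133 μs = 0.9133 × 10^3 ns = 913.3
  0.007536 μs = 0.007536 × 10^3 ns = 7.536
  0.09882 μs = 0.09882 × 10^3 ns = 98.82
  48.31 ns → 48.31
Sum: 913.3 + 7.536 + 98.82 + 48.31 = 1067.966

1067.966 ns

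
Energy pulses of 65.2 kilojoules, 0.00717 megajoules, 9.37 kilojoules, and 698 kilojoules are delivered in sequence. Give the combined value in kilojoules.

779.74 kilojoules

In kilojoules:
  65.2 kilojoules → 65.2
  0.00717 megajoules = 0.00717e3 kilojoules = 7.17
  9.37 kilojoules → 9.37
  698 kilojoules → 698
Sum: 65.2 + 7.17 + 9.37 + 698 = 779.74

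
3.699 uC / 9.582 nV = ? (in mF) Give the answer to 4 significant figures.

386000 mF

(3.699 × 10^-6) / (9.582 × 10^-9) = 0.386036 × 10^3 F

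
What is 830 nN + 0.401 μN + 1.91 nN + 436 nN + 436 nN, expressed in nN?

2104.91 nN

In nN:
  830 nN → 830
  0.401 μN = 0.401 × 10^3 nN = 401
  1.91 nN → 1.91
  436 nN → 436
  436 nN → 436
Sum: 830 + 401 + 1.91 + 436 + 436 = 2104.91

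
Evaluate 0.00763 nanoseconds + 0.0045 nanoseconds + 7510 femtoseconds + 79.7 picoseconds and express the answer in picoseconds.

99.34 picoseconds

In picoseconds:
  0.00763 nanoseconds = 0.00763e3 picoseconds = 7.63
  0.0045 nanoseconds = 0.0045e3 picoseconds = 4.5
  7510 femtoseconds = 7510e-3 picoseconds = 7.51
  79.7 picoseconds → 79.7
Sum: 7.63 + 4.5 + 7.51 + 79.7 = 99.34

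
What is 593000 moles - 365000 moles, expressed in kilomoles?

In kilomoles:
  593000 moles = 593000 × 10⁻³ kilomoles = 593
  365000 moles = 365000 × 10⁻³ kilomoles = 365
Difference: 593 - 365 = 228

228 kilomoles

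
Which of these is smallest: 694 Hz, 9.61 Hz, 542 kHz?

694 Hz = 694 Hz
9.61 Hz = 9.61 Hz
542 kHz = 542000 Hz

9.61 Hz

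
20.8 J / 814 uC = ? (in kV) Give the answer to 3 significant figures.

(20.8) / (814 × 10⁻⁶) = 0.025553 × 10⁶ V

25.6 kV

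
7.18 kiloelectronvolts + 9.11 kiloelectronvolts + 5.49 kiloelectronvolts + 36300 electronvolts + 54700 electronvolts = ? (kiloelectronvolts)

112.78 kiloelectronvolts

In kiloelectronvolts:
  7.18 kiloelectronvolts → 7.18
  9.11 kiloelectronvolts → 9.11
  5.49 kiloelectronvolts → 5.49
  36300 electronvolts = 36300 × 10^-3 kiloelectronvolts = 36.3
  54700 electronvolts = 54700 × 10^-3 kiloelectronvolts = 54.7
Sum: 7.18 + 9.11 + 5.49 + 36.3 + 54.7 = 112.78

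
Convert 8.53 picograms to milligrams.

pico = 10^-12, milli = 10^-3; factor is 10^-9.
8.53 × 10^-9 = 0.00000000853

0.00000000853 milligrams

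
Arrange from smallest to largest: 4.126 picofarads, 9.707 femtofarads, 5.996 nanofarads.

4.126 picofarads = 0.000000000004126 farads
9.707 femtofarads = 0.000000000000009707 farads
5.996 nanofarads = 0.000000005996 farads

9.707 femtofarads < 4.126 picofarads < 5.996 nanofarads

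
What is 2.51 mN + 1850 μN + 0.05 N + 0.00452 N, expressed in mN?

In mN:
  2.51 mN → 2.51
  1850 μN = 1850e-3 mN = 1.85
  0.05 N = 0.05e3 mN = 50
  0.00452 N = 0.00452e3 mN = 4.52
Sum: 2.51 + 1.85 + 50 + 4.52 = 58.88

58.88 mN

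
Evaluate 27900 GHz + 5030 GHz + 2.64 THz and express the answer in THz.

In THz:
  27900 GHz = 27900 × 10⁻³ THz = 27.9
  5030 GHz = 5030 × 10⁻³ THz = 5.03
  2.64 THz → 2.64
Sum: 27.9 + 5.03 + 2.64 = 35.57

35.57 THz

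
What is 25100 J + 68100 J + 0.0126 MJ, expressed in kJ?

105.8 kJ

In kJ:
  25100 J = 25100e-3 kJ = 25.1
  68100 J = 68100e-3 kJ = 68.1
  0.0126 MJ = 0.0126e3 kJ = 12.6
Sum: 25.1 + 68.1 + 12.6 = 105.8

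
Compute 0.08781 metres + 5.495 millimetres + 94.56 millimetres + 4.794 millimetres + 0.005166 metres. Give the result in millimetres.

In millimetres:
  0.08781 metres = 0.08781e3 millimetres = 87.81
  5.495 millimetres → 5.495
  94.56 millimetres → 94.56
  4.794 millimetres → 4.794
  0.005166 metres = 0.005166e3 millimetres = 5.166
Sum: 87.81 + 5.495 + 94.56 + 4.794 + 5.166 = 197.825

197.825 millimetres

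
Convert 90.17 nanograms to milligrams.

nano = 1e-9, milli = 1e-3; factor is 1e-6.
90.17 × 1e-6 = 0.00009017

0.00009017 milligrams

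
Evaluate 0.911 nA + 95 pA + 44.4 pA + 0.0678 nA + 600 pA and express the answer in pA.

1718.2 pA

In pA:
  0.911 nA = 0.911 × 10³ pA = 911
  95 pA → 95
  44.4 pA → 44.4
  0.0678 nA = 0.0678 × 10³ pA = 67.8
  600 pA → 600
Sum: 911 + 95 + 44.4 + 67.8 + 600 = 1718.2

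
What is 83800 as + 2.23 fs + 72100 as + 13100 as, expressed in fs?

In fs:
  83800 as = 83800e-3 fs = 83.8
  2.23 fs → 2.23
  72100 as = 72100e-3 fs = 72.1
  13100 as = 13100e-3 fs = 13.1
Sum: 83.8 + 2.23 + 72.1 + 13.1 = 171.23

171.23 fs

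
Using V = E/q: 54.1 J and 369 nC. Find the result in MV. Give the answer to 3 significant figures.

147 MV

(54.1) / (369 × 10⁻⁹) = 0.14661 × 10⁹ V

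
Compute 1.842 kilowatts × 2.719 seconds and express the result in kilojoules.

5.008398 kilojoules

1.842e3 × 2.719 = 5.008398e3 J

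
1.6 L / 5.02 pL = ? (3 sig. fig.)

(1.6) / (5.02 × 10^-12) = 0.3187 × 10^12

319000000000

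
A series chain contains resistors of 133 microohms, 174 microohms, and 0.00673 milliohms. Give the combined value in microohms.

313.73 microohms

In microohms:
  133 microohms → 133
  174 microohms → 174
  0.00673 milliohms = 0.00673 × 10³ microohms = 6.73
Sum: 133 + 174 + 6.73 = 313.73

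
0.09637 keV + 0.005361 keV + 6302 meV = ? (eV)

108.033 eV

In eV:
  0.09637 keV = 0.09637e3 eV = 96.37
  0.005361 keV = 0.005361e3 eV = 5.361
  6302 meV = 6302e-3 eV = 6.302
Sum: 96.37 + 5.361 + 6.302 = 108.033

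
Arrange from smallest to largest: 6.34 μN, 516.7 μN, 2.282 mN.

6.34 μN < 516.7 μN < 2.282 mN

6.34 μN = 0.00000634 N
516.7 μN = 0.0005167 N
2.282 mN = 0.002282 N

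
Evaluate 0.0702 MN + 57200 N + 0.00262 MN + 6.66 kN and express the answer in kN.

136.68 kN

In kN:
  0.0702 MN = 0.0702 × 10³ kN = 70.2
  57200 N = 57200 × 10⁻³ kN = 57.2
  0.00262 MN = 0.00262 × 10³ kN = 2.62
  6.66 kN → 6.66
Sum: 70.2 + 57.2 + 2.62 + 6.66 = 136.68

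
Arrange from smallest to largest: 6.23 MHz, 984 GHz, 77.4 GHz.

6.23 MHz = 6230000 Hz
984 GHz = 984000000000 Hz
77.4 GHz = 77400000000 Hz

6.23 MHz < 77.4 GHz < 984 GHz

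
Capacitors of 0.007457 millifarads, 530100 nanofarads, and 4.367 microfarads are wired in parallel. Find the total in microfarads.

541.924 microfarads

In microfarads:
  0.007457 millifarads = 0.007457 × 10^3 microfarads = 7.457
  530100 nanofarads = 530100 × 10^-3 microfarads = 530.1
  4.367 microfarads → 4.367
Sum: 7.457 + 530.1 + 4.367 = 541.924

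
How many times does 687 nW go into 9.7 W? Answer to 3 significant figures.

14100000

(9.7) / (687e-9) = 0.01412e9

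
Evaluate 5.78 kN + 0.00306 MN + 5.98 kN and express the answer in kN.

In kN:
  5.78 kN → 5.78
  0.00306 MN = 0.00306e3 kN = 3.06
  5.98 kN → 5.98
Sum: 5.78 + 3.06 + 5.98 = 14.82

14.82 kN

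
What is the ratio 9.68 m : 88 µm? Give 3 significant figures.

(9.68) / (88 × 10^-6) = 0.11 × 10^6

110000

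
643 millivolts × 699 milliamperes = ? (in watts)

643 × 10⁻³ × 699 × 10⁻³ = 449457 × 10⁻⁶ W

0.449457 watts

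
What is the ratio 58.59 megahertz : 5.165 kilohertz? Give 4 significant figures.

11340

(58.59 × 10⁶) / (5.165 × 10³) = 11.344 × 10³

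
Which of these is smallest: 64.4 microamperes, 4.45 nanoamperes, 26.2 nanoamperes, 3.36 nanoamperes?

64.4 microamperes = 0.0000644 amperes
4.45 nanoamperes = 0.00000000445 amperes
26.2 nanoamperes = 0.0000000262 amperes
3.36 nanoamperes = 0.00000000336 amperes

3.36 nanoamperes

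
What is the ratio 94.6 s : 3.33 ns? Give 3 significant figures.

(94.6) / (3.33 × 10⁻⁹) = 28.41 × 10⁹

28400000000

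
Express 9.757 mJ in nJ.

milli = 10⁻³, nano = 10⁻⁹; factor is 10⁶.
9.757 × 10⁶ = 9757000

9757000 nJ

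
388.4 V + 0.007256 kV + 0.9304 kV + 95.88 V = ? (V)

In V:
  388.4 V → 388.4
  0.007256 kV = 0.007256e3 V = 7.256
  0.9304 kV = 0.9304e3 V = 930.4
  95.88 V → 95.88
Sum: 388.4 + 7.256 + 930.4 + 95.88 = 1421.936

1421.936 V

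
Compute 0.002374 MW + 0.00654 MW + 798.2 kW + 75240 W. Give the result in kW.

882.354 kW

In kW:
  0.002374 MW = 0.002374 × 10^3 kW = 2.374
  0.00654 MW = 0.00654 × 10^3 kW = 6.54
  798.2 kW → 798.2
  75240 W = 75240 × 10^-3 kW = 75.24
Sum: 2.374 + 6.54 + 798.2 + 75.24 = 882.354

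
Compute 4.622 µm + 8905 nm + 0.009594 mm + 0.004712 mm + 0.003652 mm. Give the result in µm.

In µm:
  4.622 µm → 4.622
  8905 nm = 8905e-3 µm = 8.905
  0.009594 mm = 0.009594e3 µm = 9.594
  0.004712 mm = 0.004712e3 µm = 4.712
  0.003652 mm = 0.003652e3 µm = 3.652
Sum: 4.622 + 8.905 + 9.594 + 4.712 + 3.652 = 31.485

31.485 µm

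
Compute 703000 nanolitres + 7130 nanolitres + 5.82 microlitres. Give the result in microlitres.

715.95 microlitres

In microlitres:
  703000 nanolitres = 703000 × 10⁻³ microlitres = 703
  7130 nanolitres = 7130 × 10⁻³ microlitres = 7.13
  5.82 microlitres → 5.82
Sum: 703 + 7.13 + 5.82 = 715.95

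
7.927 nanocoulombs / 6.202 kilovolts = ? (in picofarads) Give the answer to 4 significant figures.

1.278 picofarads

(7.927 × 10⁻⁹) / (6.202 × 10³) = 1.27814 × 10⁻¹² F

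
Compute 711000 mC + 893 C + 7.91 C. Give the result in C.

In C:
  711000 mC = 711000 × 10⁻³ C = 711
  893 C → 893
  7.91 C → 7.91
Sum: 711 + 893 + 7.91 = 1611.91

1611.91 C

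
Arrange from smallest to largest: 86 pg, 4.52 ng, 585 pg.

86 pg < 585 pg < 4.52 ng

86 pg = 0.000000000086 g
4.52 ng = 0.00000000452 g
585 pg = 0.000000000585 g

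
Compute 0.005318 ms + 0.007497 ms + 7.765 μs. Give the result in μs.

20.58 μs

In μs:
  0.005318 ms = 0.005318 × 10³ μs = 5.318
  0.007497 ms = 0.007497 × 10³ μs = 7.497
  7.765 μs → 7.765
Sum: 5.318 + 7.497 + 7.765 = 20.58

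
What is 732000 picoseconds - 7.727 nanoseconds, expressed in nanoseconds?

724.273 nanoseconds

In nanoseconds:
  732000 picoseconds = 732000 × 10^-3 nanoseconds = 732
  7.727 nanoseconds → 7.727
Difference: 732 - 7.727 = 724.273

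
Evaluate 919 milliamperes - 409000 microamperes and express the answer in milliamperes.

510 milliamperes

In milliamperes:
  919 milliamperes → 919
  409000 microamperes = 409000e-3 milliamperes = 409
Difference: 919 - 409 = 510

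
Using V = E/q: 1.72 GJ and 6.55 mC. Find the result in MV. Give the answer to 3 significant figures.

263000 MV

(1.72 × 10^9) / (6.55 × 10^-3) = 0.2626 × 10^12 V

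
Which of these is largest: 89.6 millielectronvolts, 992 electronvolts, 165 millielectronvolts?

89.6 millielectronvolts = 0.0896 electronvolts
992 electronvolts = 992 electronvolts
165 millielectronvolts = 0.165 electronvolts

992 electronvolts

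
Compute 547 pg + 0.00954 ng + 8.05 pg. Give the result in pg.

564.59 pg

In pg:
  547 pg → 547
  0.00954 ng = 0.00954 × 10³ pg = 9.54
  8.05 pg → 8.05
Sum: 547 + 9.54 + 8.05 = 564.59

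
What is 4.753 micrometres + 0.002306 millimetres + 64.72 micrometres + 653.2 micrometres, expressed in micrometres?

724.979 micrometres

In micrometres:
  4.753 micrometres → 4.753
  0.002306 millimetres = 0.002306 × 10^3 micrometres = 2.306
  64.72 micrometres → 64.72
  653.2 micrometres → 653.2
Sum: 4.753 + 2.306 + 64.72 + 653.2 = 724.979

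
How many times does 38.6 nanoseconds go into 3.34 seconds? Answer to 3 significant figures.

(3.34) / (38.6e-9) = 0.08653e9

86500000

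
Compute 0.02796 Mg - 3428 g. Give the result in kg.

24.532 kg

In kg:
  0.02796 Mg = 0.02796 × 10^3 kg = 27.96
  3428 g = 3428 × 10^-3 kg = 3.428
Difference: 27.96 - 3.428 = 24.532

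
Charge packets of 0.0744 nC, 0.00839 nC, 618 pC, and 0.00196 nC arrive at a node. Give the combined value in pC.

In pC:
  0.0744 nC = 0.0744 × 10³ pC = 74.4
  0.00839 nC = 0.00839 × 10³ pC = 8.39
  618 pC → 618
  0.00196 nC = 0.00196 × 10³ pC = 1.96
Sum: 74.4 + 8.39 + 618 + 1.96 = 702.75

702.75 pC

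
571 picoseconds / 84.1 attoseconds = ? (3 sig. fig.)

6790000

(571 × 10⁻¹²) / (84.1 × 10⁻¹⁸) = 6.79 × 10⁶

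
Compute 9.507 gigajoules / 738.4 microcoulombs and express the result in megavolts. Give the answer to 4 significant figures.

12880000 megavolts

(9.507 × 10⁹) / (738.4 × 10⁻⁶) = 0.0128751 × 10¹⁵ V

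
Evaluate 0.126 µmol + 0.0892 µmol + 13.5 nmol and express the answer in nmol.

228.7 nmol

In nmol:
  0.126 µmol = 0.126 × 10^3 nmol = 126
  0.0892 µmol = 0.0892 × 10^3 nmol = 89.2
  13.5 nmol → 13.5
Sum: 126 + 89.2 + 13.5 = 228.7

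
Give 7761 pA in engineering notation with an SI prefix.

7.761 nA

= 7.761 × 10^-9 A; 10^-9 is nano.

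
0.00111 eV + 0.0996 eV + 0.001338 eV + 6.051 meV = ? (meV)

In meV:
  0.00111 eV = 0.00111 × 10^3 meV = 1.11
  0.0996 eV = 0.0996 × 10^3 meV = 99.6
  0.001338 eV = 0.001338 × 10^3 meV = 1.338
  6.051 meV → 6.051
Sum: 1.11 + 99.6 + 1.338 + 6.051 = 108.099

108.099 meV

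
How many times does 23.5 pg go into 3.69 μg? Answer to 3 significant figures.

(3.69e-6) / (23.5e-12) = 0.157e6

157000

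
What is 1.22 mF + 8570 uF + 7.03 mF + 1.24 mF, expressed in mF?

18.06 mF

In mF:
  1.22 mF → 1.22
  8570 uF = 8570e-3 mF = 8.57
  7.03 mF → 7.03
  1.24 mF → 1.24
Sum: 1.22 + 8.57 + 7.03 + 1.24 = 18.06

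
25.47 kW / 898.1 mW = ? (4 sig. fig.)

28360

(25.47e3) / (898.1e-3) = 0.02836e6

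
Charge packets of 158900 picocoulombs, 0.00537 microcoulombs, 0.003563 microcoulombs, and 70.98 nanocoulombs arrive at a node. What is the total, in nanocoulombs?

238.813 nanocoulombs

In nanocoulombs:
  158900 picocoulombs = 158900e-3 nanocoulombs = 158.9
  0.00537 microcoulombs = 0.00537e3 nanocoulombs = 5.37
  0.003563 microcoulombs = 0.003563e3 nanocoulombs = 3.563
  70.98 nanocoulombs → 70.98
Sum: 158.9 + 5.37 + 3.563 + 70.98 = 238.813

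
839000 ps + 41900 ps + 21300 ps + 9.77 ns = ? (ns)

911.97 ns

In ns:
  839000 ps = 839000e-3 ns = 839
  41900 ps = 41900e-3 ns = 41.9
  21300 ps = 21300e-3 ns = 21.3
  9.77 ns → 9.77
Sum: 839 + 41.9 + 21.3 + 9.77 = 911.97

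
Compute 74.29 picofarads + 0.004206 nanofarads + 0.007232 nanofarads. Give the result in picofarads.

85.728 picofarads

In picofarads:
  74.29 picofarads → 74.29
  0.004206 nanofarads = 0.004206 × 10³ picofarads = 4.206
  0.007232 nanofarads = 0.007232 × 10³ picofarads = 7.232
Sum: 74.29 + 4.206 + 7.232 = 85.728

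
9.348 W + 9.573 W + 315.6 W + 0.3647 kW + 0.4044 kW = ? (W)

In W:
  9.348 W → 9.348
  9.573 W → 9.573
  315.6 W → 315.6
  0.3647 kW = 0.3647 × 10^3 W = 364.7
  0.4044 kW = 0.4044 × 10^3 W = 404.4
Sum: 9.348 + 9.573 + 315.6 + 364.7 + 404.4 = 1103.621

1103.621 W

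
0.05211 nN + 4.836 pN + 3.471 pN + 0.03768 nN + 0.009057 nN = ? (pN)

107.154 pN

In pN:
  0.05211 nN = 0.05211 × 10^3 pN = 52.11
  4.836 pN → 4.836
  3.471 pN → 3.471
  0.03768 nN = 0.03768 × 10^3 pN = 37.68
  0.009057 nN = 0.009057 × 10^3 pN = 9.057
Sum: 52.11 + 4.836 + 3.471 + 37.68 + 9.057 = 107.154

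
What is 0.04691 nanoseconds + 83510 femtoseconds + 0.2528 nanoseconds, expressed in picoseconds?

383.22 picoseconds

In picoseconds:
  0.04691 nanoseconds = 0.04691 × 10³ picoseconds = 46.91
  83510 femtoseconds = 83510 × 10⁻³ picoseconds = 83.51
  0.2528 nanoseconds = 0.2528 × 10³ picoseconds = 252.8
Sum: 46.91 + 83.51 + 252.8 = 383.22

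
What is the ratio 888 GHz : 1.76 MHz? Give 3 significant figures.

(888 × 10⁹) / (1.76 × 10⁶) = 504.5 × 10³

505000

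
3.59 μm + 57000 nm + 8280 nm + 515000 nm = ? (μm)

In μm:
  3.59 μm → 3.59
  57000 nm = 57000 × 10^-3 μm = 57
  8280 nm = 8280 × 10^-3 μm = 8.28
  515000 nm = 515000 × 10^-3 μm = 515
Sum: 3.59 + 57 + 8.28 + 515 = 583.87

583.87 μm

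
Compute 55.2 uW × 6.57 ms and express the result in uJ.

55.2 × 10⁻⁶ × 6.57 × 10⁻³ = 362.664 × 10⁻⁹ J

0.362664 uJ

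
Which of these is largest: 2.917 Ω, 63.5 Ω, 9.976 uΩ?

2.917 Ω = 2.917 Ω
63.5 Ω = 63.5 Ω
9.976 uΩ = 0.000009976 Ω

63.5 Ω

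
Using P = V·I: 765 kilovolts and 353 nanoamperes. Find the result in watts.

765 × 10^3 × 353 × 10^-9 = 270045 × 10^-6 W

0.270045 watts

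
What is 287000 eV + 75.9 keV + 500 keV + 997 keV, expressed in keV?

In keV:
  287000 eV = 287000e-3 keV = 287
  75.9 keV → 75.9
  500 keV → 500
  997 keV → 997
Sum: 287 + 75.9 + 500 + 997 = 1859.9

1859.9 keV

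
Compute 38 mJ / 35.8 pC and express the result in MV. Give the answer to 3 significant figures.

1060 MV

(38e-3) / (35.8e-12) = 1.0615e9 V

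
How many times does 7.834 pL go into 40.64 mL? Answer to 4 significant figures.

5188000000

(40.64 × 10^-3) / (7.834 × 10^-12) = 5.1876 × 10^9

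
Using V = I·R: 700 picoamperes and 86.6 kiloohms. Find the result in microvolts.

60.62 microvolts

700 × 10⁻¹² × 86.6 × 10³ = 60620 × 10⁻⁹ V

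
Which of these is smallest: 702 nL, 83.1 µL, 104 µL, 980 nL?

702 nL = 0.000000702 L
83.1 µL = 0.0000831 L
104 µL = 0.000104 L
980 nL = 0.00000098 L

702 nL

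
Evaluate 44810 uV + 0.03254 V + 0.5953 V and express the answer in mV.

In mV:
  44810 uV = 44810e-3 mV = 44.81
  0.03254 V = 0.03254e3 mV = 32.54
  0.5953 V = 0.5953e3 mV = 595.3
Sum: 44.81 + 32.54 + 595.3 = 672.65

672.65 mV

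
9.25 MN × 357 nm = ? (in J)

9.25 × 10⁶ × 357 × 10⁻⁹ = 3302.25 × 10⁻³ J

3.30225 J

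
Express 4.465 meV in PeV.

milli = 10⁻³, peta = 10¹⁵; factor is 10⁻¹⁸.
4.465 × 10⁻¹⁸ = 0.000000000000000004465

0.000000000000000004465 PeV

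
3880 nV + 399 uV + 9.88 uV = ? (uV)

412.76 uV

In uV:
  3880 nV = 3880 × 10^-3 uV = 3.88
  399 uV → 399
  9.88 uV → 9.88
Sum: 3.88 + 399 + 9.88 = 412.76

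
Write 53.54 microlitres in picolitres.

53540000 picolitres

micro = 10⁻⁶, pico = 10⁻¹²; factor is 10⁶.
53.54 × 10⁶ = 53540000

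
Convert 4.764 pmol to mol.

pico = 10^-12, (no prefix) = 10^0; factor is 10^-12.
4.764 × 10^-12 = 0.000000000004764

0.000000000004764 mol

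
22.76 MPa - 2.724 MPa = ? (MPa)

20.036 MPa

In MPa:
  22.76 MPa → 22.76
  2.724 MPa → 2.724
Difference: 22.76 - 2.724 = 20.036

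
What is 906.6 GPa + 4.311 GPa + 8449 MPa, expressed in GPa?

In GPa:
  906.6 GPa → 906.6
  4.311 GPa → 4.311
  8449 MPa = 8449e-3 GPa = 8.449
Sum: 906.6 + 4.311 + 8.449 = 919.36

919.36 GPa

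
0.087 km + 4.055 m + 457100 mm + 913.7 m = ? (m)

1461.855 m

In m:
  0.087 km = 0.087 × 10³ m = 87
  4.055 m → 4.055
  457100 mm = 457100 × 10⁻³ m = 457.1
  913.7 m → 913.7
Sum: 87 + 4.055 + 457.1 + 913.7 = 1461.855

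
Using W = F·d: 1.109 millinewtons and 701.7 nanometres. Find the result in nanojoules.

1.109e-3 × 701.7e-9 = 778.1853e-12 J

0.7781853 nanojoules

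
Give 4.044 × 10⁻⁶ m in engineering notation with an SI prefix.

4.044 μm

= 4.044 × 10⁻⁶ m; 10⁻⁶ is micro.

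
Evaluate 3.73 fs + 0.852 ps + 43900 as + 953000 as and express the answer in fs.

1852.63 fs

In fs:
  3.73 fs → 3.73
  0.852 ps = 0.852 × 10³ fs = 852
  43900 as = 43900 × 10⁻³ fs = 43.9
  953000 as = 953000 × 10⁻³ fs = 953
Sum: 3.73 + 852 + 43.9 + 953 = 1852.63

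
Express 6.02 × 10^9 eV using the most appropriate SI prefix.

= 6.02 × 10^9 eV; 10^9 is giga.

6.02 GeV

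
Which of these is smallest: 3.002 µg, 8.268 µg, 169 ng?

3.002 µg = 0.000003002 g
8.268 µg = 0.000008268 g
169 ng = 0.000000169 g

169 ng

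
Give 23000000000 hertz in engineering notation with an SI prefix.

= 23 × 10^9 hertz; 10^9 is giga.

23 gigahertz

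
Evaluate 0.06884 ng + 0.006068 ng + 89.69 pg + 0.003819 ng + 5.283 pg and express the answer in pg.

In pg:
  0.06884 ng = 0.06884 × 10^3 pg = 68.84
  0.006068 ng = 0.006068 × 10^3 pg = 6.068
  89.69 pg → 89.69
  0.003819 ng = 0.003819 × 10^3 pg = 3.819
  5.283 pg → 5.283
Sum: 68.84 + 6.068 + 89.69 + 3.819 + 5.283 = 173.7

173.7 pg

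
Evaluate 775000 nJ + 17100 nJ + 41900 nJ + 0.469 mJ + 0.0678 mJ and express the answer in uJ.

In uJ:
  775000 nJ = 775000 × 10⁻³ uJ = 775
  17100 nJ = 17100 × 10⁻³ uJ = 17.1
  41900 nJ = 41900 × 10⁻³ uJ = 41.9
  0.469 mJ = 0.469 × 10³ uJ = 469
  0.0678 mJ = 0.0678 × 10³ uJ = 67.8
Sum: 775 + 17.1 + 41.9 + 469 + 67.8 = 1370.8

1370.8 uJ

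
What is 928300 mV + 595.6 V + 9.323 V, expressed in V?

1533.223 V

In V:
  928300 mV = 928300 × 10⁻³ V = 928.3
  595.6 V → 595.6
  9.323 V → 9.323
Sum: 928.3 + 595.6 + 9.323 = 1533.223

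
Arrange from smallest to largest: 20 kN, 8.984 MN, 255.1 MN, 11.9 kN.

20 kN = 20000 N
8.984 MN = 8984000 N
255.1 MN = 255100000 N
11.9 kN = 11900 N

11.9 kN < 20 kN < 8.984 MN < 255.1 MN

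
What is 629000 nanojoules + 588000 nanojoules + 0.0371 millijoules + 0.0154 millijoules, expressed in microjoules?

In microjoules:
  629000 nanojoules = 629000 × 10^-3 microjoules = 629
  588000 nanojoules = 588000 × 10^-3 microjoules = 588
  0.0371 millijoules = 0.0371 × 10^3 microjoules = 37.1
  0.0154 millijoules = 0.0154 × 10^3 microjoules = 15.4
Sum: 629 + 588 + 37.1 + 15.4 = 1269.5

1269.5 microjoules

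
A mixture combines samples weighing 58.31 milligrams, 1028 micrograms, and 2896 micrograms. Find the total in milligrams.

62.234 milligrams

In milligrams:
  58.31 milligrams → 58.31
  1028 micrograms = 1028 × 10^-3 milligrams = 1.028
  2896 micrograms = 2896 × 10^-3 milligrams = 2.896
Sum: 58.31 + 1.028 + 2.896 = 62.234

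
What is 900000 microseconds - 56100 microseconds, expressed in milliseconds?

In milliseconds:
  900000 microseconds = 900000e-3 milliseconds = 900
  56100 microseconds = 56100e-3 milliseconds = 56.1
Difference: 900 - 56.1 = 843.9

843.9 milliseconds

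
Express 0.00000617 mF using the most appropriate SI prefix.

6.17 nF

= 6.17e-9 F; 1e-9 is nano.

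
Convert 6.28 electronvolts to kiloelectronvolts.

0.00628 kiloelectronvolts

(no prefix) = 10⁰, kilo = 10³; factor is 10⁻³.
6.28 × 10⁻³ = 0.00628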